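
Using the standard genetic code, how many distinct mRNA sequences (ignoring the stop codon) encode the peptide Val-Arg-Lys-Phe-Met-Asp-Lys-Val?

1536

Val: 4 codons.
Arg: 6 codons.
Lys: 2 codons.
Phe: 2 codons.
Met: 1 codon.
Asp: 2 codons.
Lys: 2 codons.
Val: 4 codons.
4 × 6 × 2 × 2 × 1 × 2 × 2 × 4 = 1536.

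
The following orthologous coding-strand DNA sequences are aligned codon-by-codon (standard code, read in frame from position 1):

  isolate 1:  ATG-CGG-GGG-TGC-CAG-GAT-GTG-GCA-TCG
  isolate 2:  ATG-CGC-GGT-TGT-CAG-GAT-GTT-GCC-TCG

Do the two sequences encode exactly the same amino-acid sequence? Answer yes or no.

yes

Codon 1: ATG Met / ATG Met — identical.
Codon 2: CGG Arg / CGC Arg — synonymous.
Codon 3: GGG Gly / GGT Gly — synonymous.
Codon 4: TGC Cys / TGT Cys — synonymous.
Codon 5: CAG Gln / CAG Gln — identical.
Codon 6: GAT Asp / GAT Asp — identical.
Codon 7: GTG Val / GTT Val — synonymous.
Codon 8: GCA Ala / GCC Ala — synonymous.
Codon 9: TCG Ser / TCG Ser — identical.
Nonsynonymous differences: 0 → same protein.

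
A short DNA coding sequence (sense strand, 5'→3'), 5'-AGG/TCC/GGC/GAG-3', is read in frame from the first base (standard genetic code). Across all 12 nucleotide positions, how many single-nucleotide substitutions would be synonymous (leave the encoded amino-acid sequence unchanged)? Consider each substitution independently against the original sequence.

9

Codon 1 (AGG, Arg): 2 synonymous substitutions.
Codon 2 (TCC, Ser): 3 synonymous substitutions.
Codon 3 (GGC, Gly): 3 synonymous substitutions.
Codon 4 (GAG, Glu): 1 synonymous substitution.
Total: 2 + 3 + 3 + 1 = 9.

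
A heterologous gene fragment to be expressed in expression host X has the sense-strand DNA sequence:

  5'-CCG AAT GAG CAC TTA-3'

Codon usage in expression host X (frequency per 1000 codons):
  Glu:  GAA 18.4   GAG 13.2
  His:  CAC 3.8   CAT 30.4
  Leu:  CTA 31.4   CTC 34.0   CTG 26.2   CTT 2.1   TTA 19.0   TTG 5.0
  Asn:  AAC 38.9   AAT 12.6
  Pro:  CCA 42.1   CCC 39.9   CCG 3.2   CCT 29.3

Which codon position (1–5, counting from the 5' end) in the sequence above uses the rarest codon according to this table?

Codon 1 CCG (Pro): 3.2 per 1000.
Codon 2 AAT (Asn): 12.6 per 1000.
Codon 3 GAG (Glu): 13.2 per 1000.
Codon 4 CAC (His): 3.8 per 1000.
Codon 5 TTA (Leu): 19.0 per 1000.
Lowest frequency is 3.2 at codon 1.

1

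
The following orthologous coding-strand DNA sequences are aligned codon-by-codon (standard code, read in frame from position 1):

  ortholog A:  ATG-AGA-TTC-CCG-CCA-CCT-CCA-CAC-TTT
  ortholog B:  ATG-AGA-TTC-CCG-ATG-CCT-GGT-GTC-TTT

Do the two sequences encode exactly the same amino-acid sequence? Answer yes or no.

no

Codon 1: ATG Met / ATG Met — identical.
Codon 2: AGA Arg / AGA Arg — identical.
Codon 3: TTC Phe / TTC Phe — identical.
Codon 4: CCG Pro / CCG Pro — identical.
Codon 5: CCA Pro / ATG Met — nonsynonymous.
Codon 6: CCT Pro / CCT Pro — identical.
Codon 7: CCA Pro / GGT Gly — nonsynonymous.
Codon 8: CAC His / GTC Val — nonsynonymous.
Codon 9: TTT Phe / TTT Phe — identical.
Nonsynonymous differences: 3 → different protein.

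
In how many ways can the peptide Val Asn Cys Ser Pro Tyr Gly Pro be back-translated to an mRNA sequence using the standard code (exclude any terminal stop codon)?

Val: 4 codons.
Asn: 2 codons.
Cys: 2 codons.
Ser: 6 codons.
Pro: 4 codons.
Tyr: 2 codons.
Gly: 4 codons.
Pro: 4 codons.
4 × 2 × 2 × 6 × 4 × 2 × 4 × 4 = 12288.

12288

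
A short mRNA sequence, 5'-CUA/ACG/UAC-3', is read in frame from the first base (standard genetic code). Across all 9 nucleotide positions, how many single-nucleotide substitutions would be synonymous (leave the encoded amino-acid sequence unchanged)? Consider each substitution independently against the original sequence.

Codon 1 (CUA, Leu): 4 synonymous substitutions.
Codon 2 (ACG, Thr): 3 synonymous substitutions.
Codon 3 (UAC, Tyr): 1 synonymous substitution.
Total: 4 + 3 + 1 = 8.

8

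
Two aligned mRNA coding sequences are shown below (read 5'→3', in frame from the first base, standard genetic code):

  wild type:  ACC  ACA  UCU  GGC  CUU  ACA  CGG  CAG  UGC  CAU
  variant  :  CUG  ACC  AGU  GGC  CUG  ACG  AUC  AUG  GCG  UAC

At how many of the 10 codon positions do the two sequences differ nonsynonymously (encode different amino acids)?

5

Codon 1: ACC Thr / CUG Leu — nonsynonymous.
Codon 2: ACA Thr / ACC Thr — synonymous.
Codon 3: UCU Ser / AGU Ser — synonymous.
Codon 4: GGC Gly / GGC Gly — identical.
Codon 5: CUU Leu / CUG Leu — synonymous.
Codon 6: ACA Thr / ACG Thr — synonymous.
Codon 7: CGG Arg / AUC Ile — nonsynonymous.
Codon 8: CAG Gln / AUG Met — nonsynonymous.
Codon 9: UGC Cys / GCG Ala — nonsynonymous.
Codon 10: CAU His / UAC Tyr — nonsynonymous.
Nonsynonymous differences: 5.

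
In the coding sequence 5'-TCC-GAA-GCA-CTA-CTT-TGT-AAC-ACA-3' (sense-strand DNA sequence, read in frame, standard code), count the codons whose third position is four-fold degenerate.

Codon 1 TCC (Ser): third position 4-fold.
Codon 2 GAA (Glu): third position 2-fold.
Codon 3 GCA (Ala): third position 4-fold.
Codon 4 CTA (Leu): third position 4-fold.
Codon 5 CTT (Leu): third position 4-fold.
Codon 6 TGT (Cys): third position 2-fold.
Codon 7 AAC (Asn): third position 2-fold.
Codon 8 ACA (Thr): third position 4-fold.
Four-fold degenerate third positions: 5.

5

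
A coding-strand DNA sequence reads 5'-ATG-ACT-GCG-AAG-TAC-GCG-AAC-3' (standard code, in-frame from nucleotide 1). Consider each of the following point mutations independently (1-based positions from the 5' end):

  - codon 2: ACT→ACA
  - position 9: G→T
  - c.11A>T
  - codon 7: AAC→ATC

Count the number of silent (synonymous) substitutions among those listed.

Codon 2: ACT (Thr) → ACA (Thr) — synonymous.
Codon 3: GCG (Ala) → GCT (Ala) — synonymous.
Codon 4: AAG (Lys) → ATG (Met) — missense.
Codon 7: AAC (Asn) → ATC (Ile) — missense.
Synonymous: 2 of 4.

2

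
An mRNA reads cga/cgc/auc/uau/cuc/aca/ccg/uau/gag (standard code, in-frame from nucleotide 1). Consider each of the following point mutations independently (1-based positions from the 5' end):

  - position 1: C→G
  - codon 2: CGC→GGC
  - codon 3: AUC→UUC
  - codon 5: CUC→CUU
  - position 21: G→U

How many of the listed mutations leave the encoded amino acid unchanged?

2

Codon 1: CGA (Arg) → GGA (Gly) — missense.
Codon 2: CGC (Arg) → GGC (Gly) — missense.
Codon 3: AUC (Ile) → UUC (Phe) — missense.
Codon 5: CUC (Leu) → CUU (Leu) — synonymous.
Codon 7: CCG (Pro) → CCU (Pro) — synonymous.
Synonymous: 2 of 5.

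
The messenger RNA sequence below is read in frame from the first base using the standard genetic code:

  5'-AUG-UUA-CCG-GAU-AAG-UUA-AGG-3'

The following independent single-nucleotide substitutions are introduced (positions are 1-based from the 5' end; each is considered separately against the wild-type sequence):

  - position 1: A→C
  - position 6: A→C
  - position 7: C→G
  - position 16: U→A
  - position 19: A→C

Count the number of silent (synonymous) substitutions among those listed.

Codon 1: AUG (Met) → CUG (Leu) — missense.
Codon 2: UUA (Leu) → UUC (Phe) — missense.
Codon 3: CCG (Pro) → GCG (Ala) — missense.
Codon 6: UUA (Leu) → AUA (Ile) — missense.
Codon 7: AGG (Arg) → CGG (Arg) — synonymous.
Synonymous: 1 of 5.

1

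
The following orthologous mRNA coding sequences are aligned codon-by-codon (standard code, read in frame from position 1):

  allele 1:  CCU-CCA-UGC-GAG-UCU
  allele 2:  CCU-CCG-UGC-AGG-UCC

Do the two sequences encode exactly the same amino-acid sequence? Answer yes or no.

no

Codon 1: CCU Pro / CCU Pro — identical.
Codon 2: CCA Pro / CCG Pro — synonymous.
Codon 3: UGC Cys / UGC Cys — identical.
Codon 4: GAG Glu / AGG Arg — nonsynonymous.
Codon 5: UCU Ser / UCC Ser — synonymous.
Nonsynonymous differences: 1 → different protein.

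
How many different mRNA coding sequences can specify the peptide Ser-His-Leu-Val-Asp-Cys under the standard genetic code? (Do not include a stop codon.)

1152

Ser: 6 codons.
His: 2 codons.
Leu: 6 codons.
Val: 4 codons.
Asp: 2 codons.
Cys: 2 codons.
6 × 2 × 6 × 4 × 2 × 2 = 1152.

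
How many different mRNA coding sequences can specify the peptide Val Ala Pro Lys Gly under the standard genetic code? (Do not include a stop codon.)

512

Val: 4 codons.
Ala: 4 codons.
Pro: 4 codons.
Lys: 2 codons.
Gly: 4 codons.
4 × 4 × 4 × 2 × 4 = 512.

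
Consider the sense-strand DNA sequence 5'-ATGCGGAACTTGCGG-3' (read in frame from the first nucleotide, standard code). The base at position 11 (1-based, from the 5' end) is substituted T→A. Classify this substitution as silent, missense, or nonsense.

nonsense

Position 11 falls in codon 4: TTG → Leu.
After the substitution the codon is TAG → Stop.
The new codon is a stop codon, so this is a nonsense mutation.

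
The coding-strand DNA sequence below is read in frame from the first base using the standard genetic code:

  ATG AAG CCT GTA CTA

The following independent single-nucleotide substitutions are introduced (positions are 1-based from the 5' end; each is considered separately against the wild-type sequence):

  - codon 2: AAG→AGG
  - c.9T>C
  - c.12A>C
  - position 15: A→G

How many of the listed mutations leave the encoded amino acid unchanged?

3

Codon 2: AAG (Lys) → AGG (Arg) — missense.
Codon 3: CCT (Pro) → CCC (Pro) — synonymous.
Codon 4: GTA (Val) → GTC (Val) — synonymous.
Codon 5: CTA (Leu) → CTG (Leu) — synonymous.
Synonymous: 3 of 4.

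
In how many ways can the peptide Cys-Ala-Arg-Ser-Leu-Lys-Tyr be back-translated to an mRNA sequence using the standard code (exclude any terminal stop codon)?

Cys: 2 codons.
Ala: 4 codons.
Arg: 6 codons.
Ser: 6 codons.
Leu: 6 codons.
Lys: 2 codons.
Tyr: 2 codons.
2 × 4 × 6 × 6 × 6 × 2 × 2 = 6912.

6912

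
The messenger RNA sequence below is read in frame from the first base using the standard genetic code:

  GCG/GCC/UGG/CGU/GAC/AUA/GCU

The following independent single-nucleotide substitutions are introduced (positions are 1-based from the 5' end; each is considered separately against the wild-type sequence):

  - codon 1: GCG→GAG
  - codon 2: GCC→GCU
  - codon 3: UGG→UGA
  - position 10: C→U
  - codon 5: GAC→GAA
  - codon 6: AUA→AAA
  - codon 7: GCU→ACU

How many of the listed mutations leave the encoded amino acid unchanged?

Codon 1: GCG (Ala) → GAG (Glu) — missense.
Codon 2: GCC (Ala) → GCU (Ala) — synonymous.
Codon 3: UGG (Trp) → UGA (Stop) — nonsense.
Codon 4: CGU (Arg) → UGU (Cys) — missense.
Codon 5: GAC (Asp) → GAA (Glu) — missense.
Codon 6: AUA (Ile) → AAA (Lys) — missense.
Codon 7: GCU (Ala) → ACU (Thr) — missense.
Synonymous: 1 of 7.

1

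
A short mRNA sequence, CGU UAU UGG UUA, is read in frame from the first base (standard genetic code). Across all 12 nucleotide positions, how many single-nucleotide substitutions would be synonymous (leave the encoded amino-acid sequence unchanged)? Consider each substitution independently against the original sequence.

Codon 1 (CGU, Arg): 3 synonymous substitutions.
Codon 2 (UAU, Tyr): 1 synonymous substitution.
Codon 3 (UGG, Trp): 0 synonymous substitutions.
Codon 4 (UUA, Leu): 2 synonymous substitutions.
Total: 3 + 1 + 0 + 2 = 6.

6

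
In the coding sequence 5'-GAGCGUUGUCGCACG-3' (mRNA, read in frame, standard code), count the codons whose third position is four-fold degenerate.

3

Codon 1 GAG (Glu): third position 2-fold.
Codon 2 CGU (Arg): third position 4-fold.
Codon 3 UGU (Cys): third position 2-fold.
Codon 4 CGC (Arg): third position 4-fold.
Codon 5 ACG (Thr): third position 4-fold.
Four-fold degenerate third positions: 3.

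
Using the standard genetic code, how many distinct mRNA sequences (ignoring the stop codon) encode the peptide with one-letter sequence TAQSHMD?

768

Thr: 4 codons.
Ala: 4 codons.
Gln: 2 codons.
Ser: 6 codons.
His: 2 codons.
Met: 1 codon.
Asp: 2 codons.
4 × 4 × 2 × 6 × 2 × 1 × 2 = 768.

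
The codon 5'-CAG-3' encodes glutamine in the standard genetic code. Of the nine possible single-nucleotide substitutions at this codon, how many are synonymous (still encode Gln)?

Position 1: none → 0 synonymous.
Position 2: none → 0 synonymous.
Position 3: CAA → 1 synonymous.
Total: 0 + 0 + 1 = 1.

1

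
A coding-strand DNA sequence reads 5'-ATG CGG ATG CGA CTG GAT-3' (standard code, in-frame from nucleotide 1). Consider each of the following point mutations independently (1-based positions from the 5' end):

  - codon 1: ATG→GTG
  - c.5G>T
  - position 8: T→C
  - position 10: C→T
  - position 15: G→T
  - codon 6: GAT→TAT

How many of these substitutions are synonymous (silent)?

Codon 1: ATG (Met) → GTG (Val) — missense.
Codon 2: CGG (Arg) → CTG (Leu) — missense.
Codon 3: ATG (Met) → ACG (Thr) — missense.
Codon 4: CGA (Arg) → TGA (Stop) — nonsense.
Codon 5: CTG (Leu) → CTT (Leu) — synonymous.
Codon 6: GAT (Asp) → TAT (Tyr) — missense.
Synonymous: 1 of 6.

1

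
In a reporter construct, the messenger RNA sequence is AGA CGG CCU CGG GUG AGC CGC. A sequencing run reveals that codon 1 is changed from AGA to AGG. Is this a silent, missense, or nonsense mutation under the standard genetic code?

Position 3 falls in codon 1: AGA → Arg.
After the substitution the codon is AGG → Arg.
Both encode Arg, so the change is synonymous.

silent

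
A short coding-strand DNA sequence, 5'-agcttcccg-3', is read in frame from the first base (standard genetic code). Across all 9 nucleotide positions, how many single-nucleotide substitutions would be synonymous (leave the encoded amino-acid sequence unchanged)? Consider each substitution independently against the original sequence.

5

Codon 1 (AGC, Ser): 1 synonymous substitution.
Codon 2 (TTC, Phe): 1 synonymous substitution.
Codon 3 (CCG, Pro): 3 synonymous substitutions.
Total: 1 + 1 + 3 = 5.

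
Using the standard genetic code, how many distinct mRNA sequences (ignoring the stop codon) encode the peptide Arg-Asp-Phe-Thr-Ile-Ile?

864

Arg: 6 codons.
Asp: 2 codons.
Phe: 2 codons.
Thr: 4 codons.
Ile: 3 codons.
Ile: 3 codons.
6 × 2 × 2 × 4 × 3 × 3 = 864.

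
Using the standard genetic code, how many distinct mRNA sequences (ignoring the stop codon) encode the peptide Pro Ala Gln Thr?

128

Pro: 4 codons.
Ala: 4 codons.
Gln: 2 codons.
Thr: 4 codons.
4 × 4 × 2 × 4 = 128.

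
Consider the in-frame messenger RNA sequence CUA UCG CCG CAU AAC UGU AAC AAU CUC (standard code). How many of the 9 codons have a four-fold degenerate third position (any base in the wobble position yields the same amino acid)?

4

Codon 1 CUA (Leu): third position 4-fold.
Codon 2 UCG (Ser): third position 4-fold.
Codon 3 CCG (Pro): third position 4-fold.
Codon 4 CAU (His): third position 2-fold.
Codon 5 AAC (Asn): third position 2-fold.
Codon 6 UGU (Cys): third position 2-fold.
Codon 7 AAC (Asn): third position 2-fold.
Codon 8 AAU (Asn): third position 2-fold.
Codon 9 CUC (Leu): third position 4-fold.
Four-fold degenerate third positions: 4.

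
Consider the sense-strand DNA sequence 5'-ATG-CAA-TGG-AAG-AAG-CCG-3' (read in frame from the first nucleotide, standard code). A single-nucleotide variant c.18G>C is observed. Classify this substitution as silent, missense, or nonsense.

Position 18 falls in codon 6: CCG → Pro.
After the substitution the codon is CCC → Pro.
Both encode Pro, so the change is synonymous.

silent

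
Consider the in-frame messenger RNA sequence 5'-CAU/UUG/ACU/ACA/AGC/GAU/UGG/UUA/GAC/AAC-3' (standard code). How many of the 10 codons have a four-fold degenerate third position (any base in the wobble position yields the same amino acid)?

2

Codon 1 CAU (His): third position 2-fold.
Codon 2 UUG (Leu): third position 2-fold.
Codon 3 ACU (Thr): third position 4-fold.
Codon 4 ACA (Thr): third position 4-fold.
Codon 5 AGC (Ser): third position 2-fold.
Codon 6 GAU (Asp): third position 2-fold.
Codon 7 UGG (Trp): third position 1-fold.
Codon 8 UUA (Leu): third position 2-fold.
Codon 9 GAC (Asp): third position 2-fold.
Codon 10 AAC (Asn): third position 2-fold.
Four-fold degenerate third positions: 2.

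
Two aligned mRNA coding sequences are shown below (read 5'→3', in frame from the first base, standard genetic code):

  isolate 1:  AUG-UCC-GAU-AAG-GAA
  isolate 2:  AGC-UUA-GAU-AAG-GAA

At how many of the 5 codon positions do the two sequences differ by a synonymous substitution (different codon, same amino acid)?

Codon 1: AUG Met / AGC Ser — nonsynonymous.
Codon 2: UCC Ser / UUA Leu — nonsynonymous.
Codon 3: GAU Asp / GAU Asp — identical.
Codon 4: AAG Lys / AAG Lys — identical.
Codon 5: GAA Glu / GAA Glu — identical.
Synonymous differences: 0.

0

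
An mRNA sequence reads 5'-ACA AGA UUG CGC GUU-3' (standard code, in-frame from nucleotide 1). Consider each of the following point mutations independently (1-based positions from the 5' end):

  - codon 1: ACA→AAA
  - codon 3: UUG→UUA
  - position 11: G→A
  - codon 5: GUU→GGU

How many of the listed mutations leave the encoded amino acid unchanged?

Codon 1: ACA (Thr) → AAA (Lys) — missense.
Codon 3: UUG (Leu) → UUA (Leu) — synonymous.
Codon 4: CGC (Arg) → CAC (His) — missense.
Codon 5: GUU (Val) → GGU (Gly) — missense.
Synonymous: 1 of 4.

1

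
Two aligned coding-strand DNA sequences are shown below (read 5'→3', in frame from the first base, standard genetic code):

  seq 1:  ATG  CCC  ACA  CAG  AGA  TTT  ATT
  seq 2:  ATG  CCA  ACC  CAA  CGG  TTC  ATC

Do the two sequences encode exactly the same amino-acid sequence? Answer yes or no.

yes

Codon 1: ATG Met / ATG Met — identical.
Codon 2: CCC Pro / CCA Pro — synonymous.
Codon 3: ACA Thr / ACC Thr — synonymous.
Codon 4: CAG Gln / CAA Gln — synonymous.
Codon 5: AGA Arg / CGG Arg — synonymous.
Codon 6: TTT Phe / TTC Phe — synonymous.
Codon 7: ATT Ile / ATC Ile — synonymous.
Nonsynonymous differences: 0 → same protein.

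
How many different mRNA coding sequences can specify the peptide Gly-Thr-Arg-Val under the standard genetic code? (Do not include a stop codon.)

Gly: 4 codons.
Thr: 4 codons.
Arg: 6 codons.
Val: 4 codons.
4 × 4 × 6 × 4 = 384.

384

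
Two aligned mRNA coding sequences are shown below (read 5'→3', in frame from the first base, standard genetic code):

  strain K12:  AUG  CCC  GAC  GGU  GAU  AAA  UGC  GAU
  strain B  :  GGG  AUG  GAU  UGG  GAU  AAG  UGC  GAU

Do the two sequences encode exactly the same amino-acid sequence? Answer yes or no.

no

Codon 1: AUG Met / GGG Gly — nonsynonymous.
Codon 2: CCC Pro / AUG Met — nonsynonymous.
Codon 3: GAC Asp / GAU Asp — synonymous.
Codon 4: GGU Gly / UGG Trp — nonsynonymous.
Codon 5: GAU Asp / GAU Asp — identical.
Codon 6: AAA Lys / AAG Lys — synonymous.
Codon 7: UGC Cys / UGC Cys — identical.
Codon 8: GAU Asp / GAU Asp — identical.
Nonsynonymous differences: 3 → different protein.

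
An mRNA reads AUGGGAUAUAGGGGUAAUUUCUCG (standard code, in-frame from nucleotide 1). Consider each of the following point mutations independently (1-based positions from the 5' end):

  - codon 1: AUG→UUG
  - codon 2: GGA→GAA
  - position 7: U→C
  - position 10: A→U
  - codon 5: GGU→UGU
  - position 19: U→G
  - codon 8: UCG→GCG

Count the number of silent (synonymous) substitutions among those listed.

Codon 1: AUG (Met) → UUG (Leu) — missense.
Codon 2: GGA (Gly) → GAA (Glu) — missense.
Codon 3: UAU (Tyr) → CAU (His) — missense.
Codon 4: AGG (Arg) → UGG (Trp) — missense.
Codon 5: GGU (Gly) → UGU (Cys) — missense.
Codon 7: UUC (Phe) → GUC (Val) — missense.
Codon 8: UCG (Ser) → GCG (Ala) — missense.
Synonymous: 0 of 7.

0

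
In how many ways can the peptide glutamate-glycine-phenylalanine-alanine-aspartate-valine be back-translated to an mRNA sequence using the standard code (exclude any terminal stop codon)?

Glu: 2 codons.
Gly: 4 codons.
Phe: 2 codons.
Ala: 4 codons.
Asp: 2 codons.
Val: 4 codons.
2 × 4 × 2 × 4 × 2 × 4 = 512.

512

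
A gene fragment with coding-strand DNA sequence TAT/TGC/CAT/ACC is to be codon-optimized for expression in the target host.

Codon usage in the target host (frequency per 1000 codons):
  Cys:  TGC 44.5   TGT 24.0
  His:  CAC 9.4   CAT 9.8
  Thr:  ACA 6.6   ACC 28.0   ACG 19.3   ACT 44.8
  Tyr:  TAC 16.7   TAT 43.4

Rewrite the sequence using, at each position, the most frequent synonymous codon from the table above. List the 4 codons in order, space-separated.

Codon 1 (Tyr): best is TAT at 43.4.
Codon 2 (Cys): best is TGC at 44.5.
Codon 3 (His): best is CAT at 9.8.
Codon 4 (Thr): best is ACT at 44.8.

TAT TGC CAT ACT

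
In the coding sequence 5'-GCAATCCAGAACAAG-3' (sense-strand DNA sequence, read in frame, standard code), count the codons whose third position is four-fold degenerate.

Codon 1 GCA (Ala): third position 4-fold.
Codon 2 ATC (Ile): third position 3-fold.
Codon 3 CAG (Gln): third position 2-fold.
Codon 4 AAC (Asn): third position 2-fold.
Codon 5 AAG (Lys): third position 2-fold.
Four-fold degenerate third positions: 1.

1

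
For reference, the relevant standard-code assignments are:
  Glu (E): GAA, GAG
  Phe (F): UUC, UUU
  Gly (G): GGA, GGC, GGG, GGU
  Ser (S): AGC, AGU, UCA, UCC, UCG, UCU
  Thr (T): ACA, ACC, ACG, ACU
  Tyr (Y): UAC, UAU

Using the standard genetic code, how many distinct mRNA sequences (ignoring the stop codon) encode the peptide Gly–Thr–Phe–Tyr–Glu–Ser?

Gly: 4 codons.
Thr: 4 codons.
Phe: 2 codons.
Tyr: 2 codons.
Glu: 2 codons.
Ser: 6 codons.
4 × 4 × 2 × 2 × 2 × 6 = 768.

768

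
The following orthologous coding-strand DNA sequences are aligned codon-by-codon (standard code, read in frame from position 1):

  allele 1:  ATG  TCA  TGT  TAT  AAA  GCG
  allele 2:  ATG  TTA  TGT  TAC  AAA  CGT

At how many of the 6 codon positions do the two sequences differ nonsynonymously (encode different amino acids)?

2

Codon 1: ATG Met / ATG Met — identical.
Codon 2: TCA Ser / TTA Leu — nonsynonymous.
Codon 3: TGT Cys / TGT Cys — identical.
Codon 4: TAT Tyr / TAC Tyr — synonymous.
Codon 5: AAA Lys / AAA Lys — identical.
Codon 6: GCG Ala / CGT Arg — nonsynonymous.
Nonsynonymous differences: 2.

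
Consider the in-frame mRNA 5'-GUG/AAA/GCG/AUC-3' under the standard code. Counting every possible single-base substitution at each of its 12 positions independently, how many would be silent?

Codon 1 (GUG, Val): 3 synonymous substitutions.
Codon 2 (AAA, Lys): 1 synonymous substitution.
Codon 3 (GCG, Ala): 3 synonymous substitutions.
Codon 4 (AUC, Ile): 2 synonymous substitutions.
Total: 3 + 1 + 3 + 2 = 9.

9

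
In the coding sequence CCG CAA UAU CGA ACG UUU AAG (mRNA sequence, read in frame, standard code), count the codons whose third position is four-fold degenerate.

3

Codon 1 CCG (Pro): third position 4-fold.
Codon 2 CAA (Gln): third position 2-fold.
Codon 3 UAU (Tyr): third position 2-fold.
Codon 4 CGA (Arg): third position 4-fold.
Codon 5 ACG (Thr): third position 4-fold.
Codon 6 UUU (Phe): third position 2-fold.
Codon 7 AAG (Lys): third position 2-fold.
Four-fold degenerate third positions: 3.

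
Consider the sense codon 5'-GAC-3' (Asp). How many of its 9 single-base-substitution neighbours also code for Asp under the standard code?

Position 1: none → 0 synonymous.
Position 2: none → 0 synonymous.
Position 3: GAU → 1 synonymous.
Total: 0 + 0 + 1 = 1.

1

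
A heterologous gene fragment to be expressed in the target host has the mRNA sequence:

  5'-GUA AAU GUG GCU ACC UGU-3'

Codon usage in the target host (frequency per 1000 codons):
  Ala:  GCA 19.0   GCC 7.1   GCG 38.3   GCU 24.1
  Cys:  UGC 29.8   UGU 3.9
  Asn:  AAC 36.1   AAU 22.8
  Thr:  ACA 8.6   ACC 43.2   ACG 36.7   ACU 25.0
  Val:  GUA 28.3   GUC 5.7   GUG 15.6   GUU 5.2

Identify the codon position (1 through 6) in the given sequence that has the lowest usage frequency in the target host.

Codon 1 GUA (Val): 28.3 per 1000.
Codon 2 AAU (Asn): 22.8 per 1000.
Codon 3 GUG (Val): 15.6 per 1000.
Codon 4 GCU (Ala): 24.1 per 1000.
Codon 5 ACC (Thr): 43.2 per 1000.
Codon 6 UGU (Cys): 3.9 per 1000.
Lowest frequency is 3.9 at codon 6.

6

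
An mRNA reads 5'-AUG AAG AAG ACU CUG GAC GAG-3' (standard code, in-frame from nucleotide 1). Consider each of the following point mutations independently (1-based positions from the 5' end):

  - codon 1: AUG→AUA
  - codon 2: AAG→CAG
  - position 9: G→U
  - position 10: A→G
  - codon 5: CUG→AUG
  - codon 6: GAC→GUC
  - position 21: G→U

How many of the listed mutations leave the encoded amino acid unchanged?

Codon 1: AUG (Met) → AUA (Ile) — missense.
Codon 2: AAG (Lys) → CAG (Gln) — missense.
Codon 3: AAG (Lys) → AAU (Asn) — missense.
Codon 4: ACU (Thr) → GCU (Ala) — missense.
Codon 5: CUG (Leu) → AUG (Met) — missense.
Codon 6: GAC (Asp) → GUC (Val) — missense.
Codon 7: GAG (Glu) → GAU (Asp) — missense.
Synonymous: 0 of 7.

0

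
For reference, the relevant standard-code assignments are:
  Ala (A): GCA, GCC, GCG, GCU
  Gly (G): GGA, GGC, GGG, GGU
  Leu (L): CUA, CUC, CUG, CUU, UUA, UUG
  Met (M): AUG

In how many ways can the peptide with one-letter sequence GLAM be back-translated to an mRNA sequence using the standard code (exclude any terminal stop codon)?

96

Gly: 4 codons.
Leu: 6 codons.
Ala: 4 codons.
Met: 1 codon.
4 × 6 × 4 × 1 = 96.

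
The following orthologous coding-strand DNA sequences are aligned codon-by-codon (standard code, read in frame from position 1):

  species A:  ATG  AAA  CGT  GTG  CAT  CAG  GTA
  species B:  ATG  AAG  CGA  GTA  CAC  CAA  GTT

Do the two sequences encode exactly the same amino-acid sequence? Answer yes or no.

yes

Codon 1: ATG Met / ATG Met — identical.
Codon 2: AAA Lys / AAG Lys — synonymous.
Codon 3: CGT Arg / CGA Arg — synonymous.
Codon 4: GTG Val / GTA Val — synonymous.
Codon 5: CAT His / CAC His — synonymous.
Codon 6: CAG Gln / CAA Gln — synonymous.
Codon 7: GTA Val / GTT Val — synonymous.
Nonsynonymous differences: 0 → same protein.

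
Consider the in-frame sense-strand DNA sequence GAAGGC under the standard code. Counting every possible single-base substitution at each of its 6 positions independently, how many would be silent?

Codon 1 (GAA, Glu): 1 synonymous substitution.
Codon 2 (GGC, Gly): 3 synonymous substitutions.
Total: 1 + 3 = 4.

4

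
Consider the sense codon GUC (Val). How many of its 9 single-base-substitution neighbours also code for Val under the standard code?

Position 1: none → 0 synonymous.
Position 2: none → 0 synonymous.
Position 3: GUU, GUA, GUG → 3 synonymous.
Total: 0 + 0 + 3 = 3.

3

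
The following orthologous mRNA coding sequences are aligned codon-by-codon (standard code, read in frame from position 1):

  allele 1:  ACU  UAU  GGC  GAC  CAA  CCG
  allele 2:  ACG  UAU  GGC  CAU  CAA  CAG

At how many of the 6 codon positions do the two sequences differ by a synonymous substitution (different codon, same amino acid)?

Codon 1: ACU Thr / ACG Thr — synonymous.
Codon 2: UAU Tyr / UAU Tyr — identical.
Codon 3: GGC Gly / GGC Gly — identical.
Codon 4: GAC Asp / CAU His — nonsynonymous.
Codon 5: CAA Gln / CAA Gln — identical.
Codon 6: CCG Pro / CAG Gln — nonsynonymous.
Synonymous differences: 1.

1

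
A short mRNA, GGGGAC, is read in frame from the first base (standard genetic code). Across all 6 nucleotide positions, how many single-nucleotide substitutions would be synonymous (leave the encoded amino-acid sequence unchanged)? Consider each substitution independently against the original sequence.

Codon 1 (GGG, Gly): 3 synonymous substitutions.
Codon 2 (GAC, Asp): 1 synonymous substitution.
Total: 3 + 1 = 4.

4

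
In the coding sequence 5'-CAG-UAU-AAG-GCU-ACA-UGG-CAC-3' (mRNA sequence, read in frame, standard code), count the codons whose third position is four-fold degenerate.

2

Codon 1 CAG (Gln): third position 2-fold.
Codon 2 UAU (Tyr): third position 2-fold.
Codon 3 AAG (Lys): third position 2-fold.
Codon 4 GCU (Ala): third position 4-fold.
Codon 5 ACA (Thr): third position 4-fold.
Codon 6 UGG (Trp): third position 1-fold.
Codon 7 CAC (His): third position 2-fold.
Four-fold degenerate third positions: 2.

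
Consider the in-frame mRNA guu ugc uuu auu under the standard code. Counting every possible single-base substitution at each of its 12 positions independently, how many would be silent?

7

Codon 1 (GUU, Val): 3 synonymous substitutions.
Codon 2 (UGC, Cys): 1 synonymous substitution.
Codon 3 (UUU, Phe): 1 synonymous substitution.
Codon 4 (AUU, Ile): 2 synonymous substitutions.
Total: 3 + 1 + 1 + 2 = 7.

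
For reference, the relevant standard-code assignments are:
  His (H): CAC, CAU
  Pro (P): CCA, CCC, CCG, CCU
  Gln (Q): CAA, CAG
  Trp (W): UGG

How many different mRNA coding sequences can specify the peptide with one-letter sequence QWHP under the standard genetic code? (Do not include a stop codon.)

16

Gln: 2 codons.
Trp: 1 codon.
His: 2 codons.
Pro: 4 codons.
2 × 1 × 2 × 4 = 16.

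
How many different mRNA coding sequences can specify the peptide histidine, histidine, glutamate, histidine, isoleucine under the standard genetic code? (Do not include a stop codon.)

48

His: 2 codons.
His: 2 codons.
Glu: 2 codons.
His: 2 codons.
Ile: 3 codons.
2 × 2 × 2 × 2 × 3 = 48.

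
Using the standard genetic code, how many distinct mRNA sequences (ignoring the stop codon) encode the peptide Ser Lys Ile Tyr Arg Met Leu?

Ser: 6 codons.
Lys: 2 codons.
Ile: 3 codons.
Tyr: 2 codons.
Arg: 6 codons.
Met: 1 codon.
Leu: 6 codons.
6 × 2 × 3 × 2 × 6 × 1 × 6 = 2592.

2592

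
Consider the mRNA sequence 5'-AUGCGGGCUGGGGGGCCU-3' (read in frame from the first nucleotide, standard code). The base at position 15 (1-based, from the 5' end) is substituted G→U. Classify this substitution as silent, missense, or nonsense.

Position 15 falls in codon 5: GGG → Gly.
After the substitution the codon is GGU → Gly.
Both encode Gly, so the change is synonymous.

silent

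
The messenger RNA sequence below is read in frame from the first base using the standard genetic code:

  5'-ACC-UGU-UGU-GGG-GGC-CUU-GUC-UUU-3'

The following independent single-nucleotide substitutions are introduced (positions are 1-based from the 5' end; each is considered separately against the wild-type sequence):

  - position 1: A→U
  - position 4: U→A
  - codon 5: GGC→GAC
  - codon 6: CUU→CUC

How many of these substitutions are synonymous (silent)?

1

Codon 1: ACC (Thr) → UCC (Ser) — missense.
Codon 2: UGU (Cys) → AGU (Ser) — missense.
Codon 5: GGC (Gly) → GAC (Asp) — missense.
Codon 6: CUU (Leu) → CUC (Leu) — synonymous.
Synonymous: 1 of 4.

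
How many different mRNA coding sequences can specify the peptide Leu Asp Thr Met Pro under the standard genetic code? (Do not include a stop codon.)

192

Leu: 6 codons.
Asp: 2 codons.
Thr: 4 codons.
Met: 1 codon.
Pro: 4 codons.
6 × 2 × 4 × 1 × 4 = 192.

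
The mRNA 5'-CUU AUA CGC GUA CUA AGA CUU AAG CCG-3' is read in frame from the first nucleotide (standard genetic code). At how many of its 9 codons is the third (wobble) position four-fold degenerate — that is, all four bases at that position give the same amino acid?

Codon 1 CUU (Leu): third position 4-fold.
Codon 2 AUA (Ile): third position 3-fold.
Codon 3 CGC (Arg): third position 4-fold.
Codon 4 GUA (Val): third position 4-fold.
Codon 5 CUA (Leu): third position 4-fold.
Codon 6 AGA (Arg): third position 2-fold.
Codon 7 CUU (Leu): third position 4-fold.
Codon 8 AAG (Lys): third position 2-fold.
Codon 9 CCG (Pro): third position 4-fold.
Four-fold degenerate third positions: 6.

6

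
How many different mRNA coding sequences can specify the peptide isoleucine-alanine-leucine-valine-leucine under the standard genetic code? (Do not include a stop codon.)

1728

Ile: 3 codons.
Ala: 4 codons.
Leu: 6 codons.
Val: 4 codons.
Leu: 6 codons.
3 × 4 × 6 × 4 × 6 = 1728.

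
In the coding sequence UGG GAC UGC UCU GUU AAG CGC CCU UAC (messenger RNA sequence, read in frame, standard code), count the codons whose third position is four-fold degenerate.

Codon 1 UGG (Trp): third position 1-fold.
Codon 2 GAC (Asp): third position 2-fold.
Codon 3 UGC (Cys): third position 2-fold.
Codon 4 UCU (Ser): third position 4-fold.
Codon 5 GUU (Val): third position 4-fold.
Codon 6 AAG (Lys): third position 2-fold.
Codon 7 CGC (Arg): third position 4-fold.
Codon 8 CCU (Pro): third position 4-fold.
Codon 9 UAC (Tyr): third position 2-fold.
Four-fold degenerate third positions: 4.

4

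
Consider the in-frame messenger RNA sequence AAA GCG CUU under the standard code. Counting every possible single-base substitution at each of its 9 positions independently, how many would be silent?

Codon 1 (AAA, Lys): 1 synonymous substitution.
Codon 2 (GCG, Ala): 3 synonymous substitutions.
Codon 3 (CUU, Leu): 3 synonymous substitutions.
Total: 1 + 3 + 3 = 7.

7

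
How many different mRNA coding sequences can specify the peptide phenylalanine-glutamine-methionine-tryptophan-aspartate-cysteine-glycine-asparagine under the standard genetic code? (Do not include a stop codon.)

128

Phe: 2 codons.
Gln: 2 codons.
Met: 1 codon.
Trp: 1 codon.
Asp: 2 codons.
Cys: 2 codons.
Gly: 4 codons.
Asn: 2 codons.
2 × 2 × 1 × 1 × 2 × 2 × 4 × 2 = 128.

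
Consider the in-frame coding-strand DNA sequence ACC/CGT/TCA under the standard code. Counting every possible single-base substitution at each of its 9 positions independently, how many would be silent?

9

Codon 1 (ACC, Thr): 3 synonymous substitutions.
Codon 2 (CGT, Arg): 3 synonymous substitutions.
Codon 3 (TCA, Ser): 3 synonymous substitutions.
Total: 3 + 3 + 3 = 9.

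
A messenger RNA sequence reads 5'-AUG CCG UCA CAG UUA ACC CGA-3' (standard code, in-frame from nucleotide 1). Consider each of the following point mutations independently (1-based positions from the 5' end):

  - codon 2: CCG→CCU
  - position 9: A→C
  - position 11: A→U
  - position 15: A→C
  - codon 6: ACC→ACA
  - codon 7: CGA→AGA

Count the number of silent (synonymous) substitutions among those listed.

4

Codon 2: CCG (Pro) → CCU (Pro) — synonymous.
Codon 3: UCA (Ser) → UCC (Ser) — synonymous.
Codon 4: CAG (Gln) → CUG (Leu) — missense.
Codon 5: UUA (Leu) → UUC (Phe) — missense.
Codon 6: ACC (Thr) → ACA (Thr) — synonymous.
Codon 7: CGA (Arg) → AGA (Arg) — synonymous.
Synonymous: 4 of 6.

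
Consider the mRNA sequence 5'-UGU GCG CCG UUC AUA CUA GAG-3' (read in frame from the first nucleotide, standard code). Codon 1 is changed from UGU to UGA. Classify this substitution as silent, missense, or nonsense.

Position 3 falls in codon 1: UGU → Cys.
After the substitution the codon is UGA → Stop.
The new codon is a stop codon, so this is a nonsense mutation.

nonsense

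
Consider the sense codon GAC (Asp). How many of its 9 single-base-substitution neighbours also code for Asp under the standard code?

1

Position 1: none → 0 synonymous.
Position 2: none → 0 synonymous.
Position 3: GAT → 1 synonymous.
Total: 0 + 0 + 1 = 1.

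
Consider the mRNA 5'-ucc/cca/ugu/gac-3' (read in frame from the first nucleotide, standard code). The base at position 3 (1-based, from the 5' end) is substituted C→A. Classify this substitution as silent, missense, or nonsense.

Position 3 falls in codon 1: UCC → Ser.
After the substitution the codon is UCA → Ser.
Both encode Ser, so the change is synonymous.

silent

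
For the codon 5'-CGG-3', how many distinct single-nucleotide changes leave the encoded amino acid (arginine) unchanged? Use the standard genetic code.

4

Position 1: AGG → 1 synonymous.
Position 2: none → 0 synonymous.
Position 3: CGT, CGC, CGA → 3 synonymous.
Total: 1 + 0 + 3 = 4.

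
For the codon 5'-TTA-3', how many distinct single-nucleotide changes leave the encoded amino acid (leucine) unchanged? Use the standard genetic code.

Position 1: CTA → 1 synonymous.
Position 2: none → 0 synonymous.
Position 3: TTG → 1 synonymous.
Total: 1 + 0 + 1 = 2.

2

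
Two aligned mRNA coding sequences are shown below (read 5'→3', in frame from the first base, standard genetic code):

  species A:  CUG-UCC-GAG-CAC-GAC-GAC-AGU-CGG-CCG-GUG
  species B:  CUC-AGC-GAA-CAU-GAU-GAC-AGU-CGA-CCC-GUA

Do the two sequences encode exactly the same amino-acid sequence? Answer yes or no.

yes

Codon 1: CUG Leu / CUC Leu — synonymous.
Codon 2: UCC Ser / AGC Ser — synonymous.
Codon 3: GAG Glu / GAA Glu — synonymous.
Codon 4: CAC His / CAU His — synonymous.
Codon 5: GAC Asp / GAU Asp — synonymous.
Codon 6: GAC Asp / GAC Asp — identical.
Codon 7: AGU Ser / AGU Ser — identical.
Codon 8: CGG Arg / CGA Arg — synonymous.
Codon 9: CCG Pro / CCC Pro — synonymous.
Codon 10: GUG Val / GUA Val — synonymous.
Nonsynonymous differences: 0 → same protein.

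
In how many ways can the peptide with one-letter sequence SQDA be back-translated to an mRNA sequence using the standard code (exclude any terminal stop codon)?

Ser: 6 codons.
Gln: 2 codons.
Asp: 2 codons.
Ala: 4 codons.
6 × 2 × 2 × 4 = 96.

96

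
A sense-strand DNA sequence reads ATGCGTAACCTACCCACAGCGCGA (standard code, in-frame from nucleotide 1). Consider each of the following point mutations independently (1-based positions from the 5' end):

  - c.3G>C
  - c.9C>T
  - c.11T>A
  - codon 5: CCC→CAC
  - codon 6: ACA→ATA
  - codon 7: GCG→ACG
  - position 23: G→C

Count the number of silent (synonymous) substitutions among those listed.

1

Codon 1: ATG (Met) → ATC (Ile) — missense.
Codon 3: AAC (Asn) → AAT (Asn) — synonymous.
Codon 4: CTA (Leu) → CAA (Gln) — missense.
Codon 5: CCC (Pro) → CAC (His) — missense.
Codon 6: ACA (Thr) → ATA (Ile) — missense.
Codon 7: GCG (Ala) → ACG (Thr) — missense.
Codon 8: CGA (Arg) → CCA (Pro) — missense.
Synonymous: 1 of 7.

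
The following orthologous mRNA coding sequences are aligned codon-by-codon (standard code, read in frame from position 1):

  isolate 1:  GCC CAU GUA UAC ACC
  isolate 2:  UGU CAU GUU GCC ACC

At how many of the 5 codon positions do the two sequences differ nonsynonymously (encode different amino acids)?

2

Codon 1: GCC Ala / UGU Cys — nonsynonymous.
Codon 2: CAU His / CAU His — identical.
Codon 3: GUA Val / GUU Val — synonymous.
Codon 4: UAC Tyr / GCC Ala — nonsynonymous.
Codon 5: ACC Thr / ACC Thr — identical.
Nonsynonymous differences: 2.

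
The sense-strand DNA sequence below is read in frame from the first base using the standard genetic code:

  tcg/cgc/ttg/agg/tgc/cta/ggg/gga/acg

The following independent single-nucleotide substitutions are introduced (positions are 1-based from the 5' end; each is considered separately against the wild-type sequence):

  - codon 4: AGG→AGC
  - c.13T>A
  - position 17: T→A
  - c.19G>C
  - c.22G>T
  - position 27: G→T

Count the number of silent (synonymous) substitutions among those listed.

1

Codon 4: AGG (Arg) → AGC (Ser) — missense.
Codon 5: TGC (Cys) → AGC (Ser) — missense.
Codon 6: CTA (Leu) → CAA (Gln) — missense.
Codon 7: GGG (Gly) → CGG (Arg) — missense.
Codon 8: GGA (Gly) → TGA (Stop) — nonsense.
Codon 9: ACG (Thr) → ACT (Thr) — synonymous.
Synonymous: 1 of 6.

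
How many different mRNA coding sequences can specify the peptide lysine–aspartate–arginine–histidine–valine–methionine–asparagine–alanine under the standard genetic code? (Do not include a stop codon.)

Lys: 2 codons.
Asp: 2 codons.
Arg: 6 codons.
His: 2 codons.
Val: 4 codons.
Met: 1 codon.
Asn: 2 codons.
Ala: 4 codons.
2 × 2 × 6 × 2 × 4 × 1 × 2 × 4 = 1536.

1536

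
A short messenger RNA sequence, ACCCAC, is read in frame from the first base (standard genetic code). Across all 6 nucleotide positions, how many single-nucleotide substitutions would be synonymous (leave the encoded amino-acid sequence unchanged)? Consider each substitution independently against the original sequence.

4

Codon 1 (ACC, Thr): 3 synonymous substitutions.
Codon 2 (CAC, His): 1 synonymous substitution.
Total: 3 + 1 = 4.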